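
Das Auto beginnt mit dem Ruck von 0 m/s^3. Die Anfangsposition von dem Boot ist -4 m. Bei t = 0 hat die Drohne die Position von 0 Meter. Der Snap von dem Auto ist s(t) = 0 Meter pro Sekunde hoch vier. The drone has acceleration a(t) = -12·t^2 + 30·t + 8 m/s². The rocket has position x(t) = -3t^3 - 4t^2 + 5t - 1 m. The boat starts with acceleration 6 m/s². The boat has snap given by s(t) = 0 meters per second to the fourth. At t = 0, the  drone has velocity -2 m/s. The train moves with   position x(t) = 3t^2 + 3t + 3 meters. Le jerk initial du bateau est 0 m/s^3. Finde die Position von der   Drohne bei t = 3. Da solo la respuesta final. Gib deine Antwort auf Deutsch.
Die Antwort ist 84.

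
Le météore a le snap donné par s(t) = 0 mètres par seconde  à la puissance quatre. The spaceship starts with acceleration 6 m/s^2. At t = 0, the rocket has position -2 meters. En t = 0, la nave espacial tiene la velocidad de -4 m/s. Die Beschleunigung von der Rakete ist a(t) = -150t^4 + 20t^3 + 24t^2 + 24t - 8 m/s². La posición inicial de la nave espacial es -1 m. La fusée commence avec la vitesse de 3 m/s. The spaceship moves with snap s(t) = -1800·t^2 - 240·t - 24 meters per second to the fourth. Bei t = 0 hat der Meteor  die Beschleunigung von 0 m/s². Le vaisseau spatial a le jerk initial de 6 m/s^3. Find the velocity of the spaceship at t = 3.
To solve this, we need to take 3 antiderivatives of our snap equation s(t) = -1800·t^2 - 240·t - 24. Finding the integral of s(t) and using j(0) = 6: j(t) = -600·t^3 - 120·t^2 - 24·t + 6. Taking ∫j(t)dt and applying a(0) = 6, we find a(t) = -150·t^4 - 40·t^3 - 12·t^2 + 6·t + 6. The antiderivative of acceleration, with v(0) = -4, gives velocity: v(t) = -30·t^5 - 10·t^4 - 4·t^3 + 3·t^2 + 6·t - 4. We have velocity v(t) = -30·t^5 - 10·t^4 - 4·t^3 + 3·t^2 + 6·t - 4. Substituting t = 3: v(3) = -8167.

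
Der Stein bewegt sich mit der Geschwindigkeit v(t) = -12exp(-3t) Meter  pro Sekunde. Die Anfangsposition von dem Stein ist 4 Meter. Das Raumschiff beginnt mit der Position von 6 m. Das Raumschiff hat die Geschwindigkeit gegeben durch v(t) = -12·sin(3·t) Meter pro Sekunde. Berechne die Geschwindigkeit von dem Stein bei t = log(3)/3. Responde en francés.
Nous avons la vitesse v(t) = -12·exp(-3·t). En substituant t = log(3)/3: v(log(3)/3) = -4.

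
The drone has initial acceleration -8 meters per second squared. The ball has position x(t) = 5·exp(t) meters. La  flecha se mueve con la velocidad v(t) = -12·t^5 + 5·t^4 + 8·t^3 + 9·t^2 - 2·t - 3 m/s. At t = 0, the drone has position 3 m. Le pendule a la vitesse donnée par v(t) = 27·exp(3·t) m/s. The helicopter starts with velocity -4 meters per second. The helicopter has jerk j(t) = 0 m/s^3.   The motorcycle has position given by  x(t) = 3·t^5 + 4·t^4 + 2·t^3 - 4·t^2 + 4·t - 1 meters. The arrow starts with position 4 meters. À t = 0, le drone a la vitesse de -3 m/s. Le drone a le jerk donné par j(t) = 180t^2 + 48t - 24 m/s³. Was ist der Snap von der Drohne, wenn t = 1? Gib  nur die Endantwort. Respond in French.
s(1) = 408.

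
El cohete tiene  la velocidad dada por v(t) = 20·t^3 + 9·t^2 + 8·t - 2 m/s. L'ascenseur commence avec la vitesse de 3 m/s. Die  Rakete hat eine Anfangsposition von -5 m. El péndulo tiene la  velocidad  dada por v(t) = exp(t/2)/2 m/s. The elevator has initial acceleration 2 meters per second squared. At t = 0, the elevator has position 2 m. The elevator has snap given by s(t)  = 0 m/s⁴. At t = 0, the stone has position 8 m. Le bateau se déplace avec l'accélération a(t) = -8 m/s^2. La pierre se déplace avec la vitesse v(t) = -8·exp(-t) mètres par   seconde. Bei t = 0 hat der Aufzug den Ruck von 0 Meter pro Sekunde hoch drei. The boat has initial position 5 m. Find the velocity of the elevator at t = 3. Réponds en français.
Nous devons trouver l'intégrale de notre équation du snap s(t) = 0 3 fois. L'intégrale du snap, avec j(0) = 0, donne le jerk: j(t) = 0. L'intégrale du jerk est l'accélération. En utilisant a(0) = 2, nous obtenons a(t) = 2. La primitive de l'accélération, avec v(0) = 3, donne la vitesse: v(t) = 2·t + 3. Nous avons la vitesse v(t) = 2·t + 3. En substituant t = 3: v(3) = 9.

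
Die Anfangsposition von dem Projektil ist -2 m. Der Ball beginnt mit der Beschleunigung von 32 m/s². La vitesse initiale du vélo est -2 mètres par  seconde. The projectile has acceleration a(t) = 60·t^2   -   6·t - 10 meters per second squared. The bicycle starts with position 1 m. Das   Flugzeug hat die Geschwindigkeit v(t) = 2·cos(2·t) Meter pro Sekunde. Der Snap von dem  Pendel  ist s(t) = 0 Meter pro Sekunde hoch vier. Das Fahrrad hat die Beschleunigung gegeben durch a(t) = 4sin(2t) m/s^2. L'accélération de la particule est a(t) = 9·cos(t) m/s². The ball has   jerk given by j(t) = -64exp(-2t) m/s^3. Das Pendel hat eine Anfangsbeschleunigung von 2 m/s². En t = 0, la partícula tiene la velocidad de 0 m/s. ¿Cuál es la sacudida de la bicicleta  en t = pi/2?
Para resolver esto, necesitamos tomar 1 derivada de nuestra ecuación de la aceleración a(t) = 4·sin(2·t). Derivando la aceleración, obtenemos la sacudida: j(t) = 8·cos(2·t). De la ecuación de la sacudida j(t) = 8·cos(2·t), sustituimos t = pi/2 para obtener j = -8.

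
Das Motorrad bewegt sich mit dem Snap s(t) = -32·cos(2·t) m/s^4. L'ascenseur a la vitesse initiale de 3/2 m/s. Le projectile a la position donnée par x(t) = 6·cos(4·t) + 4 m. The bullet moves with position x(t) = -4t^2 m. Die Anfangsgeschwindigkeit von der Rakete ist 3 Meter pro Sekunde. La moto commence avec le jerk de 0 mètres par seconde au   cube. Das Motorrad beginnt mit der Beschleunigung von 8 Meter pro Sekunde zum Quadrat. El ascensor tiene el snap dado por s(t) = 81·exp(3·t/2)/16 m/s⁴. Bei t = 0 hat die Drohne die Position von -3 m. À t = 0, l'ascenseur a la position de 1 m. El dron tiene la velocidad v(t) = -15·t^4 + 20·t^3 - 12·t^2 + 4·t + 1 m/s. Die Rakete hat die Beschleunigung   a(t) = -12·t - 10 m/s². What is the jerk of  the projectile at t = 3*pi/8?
Starting from position x(t) = 6·cos(4·t) + 4, we take 3 derivatives. The derivative of position gives velocity: v(t) = -24·sin(4·t). The derivative of velocity gives acceleration: a(t) = -96·cos(4·t). The derivative of acceleration gives jerk: j(t) = 384·sin(4·t). From the given jerk equation j(t) = 384·sin(4·t), we substitute t = 3*pi/8 to get j = -384.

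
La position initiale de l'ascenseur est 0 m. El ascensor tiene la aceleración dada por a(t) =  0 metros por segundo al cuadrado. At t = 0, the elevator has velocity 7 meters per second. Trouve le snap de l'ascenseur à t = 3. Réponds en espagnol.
Para resolver esto, necesitamos tomar 2 derivadas de nuestra ecuación de la aceleración a(t) = 0. Derivando la aceleración, obtenemos la sacudida: j(t) = 0. Derivando la sacudida, obtenemos el snap: s(t) = 0. De la ecuación del snap s(t) = 0, sustituimos t = 3 para obtener s = 0.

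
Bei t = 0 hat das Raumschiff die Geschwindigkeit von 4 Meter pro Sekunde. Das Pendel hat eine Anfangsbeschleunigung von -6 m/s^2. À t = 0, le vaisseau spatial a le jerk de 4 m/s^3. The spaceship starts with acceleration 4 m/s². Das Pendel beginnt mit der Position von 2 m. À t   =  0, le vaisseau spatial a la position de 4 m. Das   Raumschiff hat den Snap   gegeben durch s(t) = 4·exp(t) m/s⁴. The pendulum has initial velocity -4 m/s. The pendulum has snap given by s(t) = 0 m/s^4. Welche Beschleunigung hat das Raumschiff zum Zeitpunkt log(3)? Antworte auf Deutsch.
Wir müssen das Integral unserer Gleichung für den Snap s(t) = 4·exp(t) 2-mal finden. Durch Integration von dem Snap und Verwendung der Anfangsbedingung j(0) = 4, erhalten wir j(t) = 4·exp(t). Durch Integration von dem Ruck und Verwendung der Anfangsbedingung a(0) = 4, erhalten wir a(t) = 4·exp(t). Mit a(t) = 4·exp(t) und Einsetzen von t = log(3), finden wir a = 12.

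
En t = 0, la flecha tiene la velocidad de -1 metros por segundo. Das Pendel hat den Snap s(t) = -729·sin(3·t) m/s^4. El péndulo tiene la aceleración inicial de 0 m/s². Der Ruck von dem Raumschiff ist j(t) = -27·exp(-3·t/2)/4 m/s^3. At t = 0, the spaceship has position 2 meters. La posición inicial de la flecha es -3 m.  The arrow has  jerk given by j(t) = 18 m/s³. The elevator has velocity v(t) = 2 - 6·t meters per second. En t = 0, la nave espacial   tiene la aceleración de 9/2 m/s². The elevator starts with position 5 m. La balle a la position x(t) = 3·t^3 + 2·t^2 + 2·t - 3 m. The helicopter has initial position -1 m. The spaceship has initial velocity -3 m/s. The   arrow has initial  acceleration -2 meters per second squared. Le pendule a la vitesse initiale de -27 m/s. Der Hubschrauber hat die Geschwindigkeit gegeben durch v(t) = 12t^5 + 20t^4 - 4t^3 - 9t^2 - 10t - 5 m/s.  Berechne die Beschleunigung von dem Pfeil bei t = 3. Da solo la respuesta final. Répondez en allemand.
a(3) = 52.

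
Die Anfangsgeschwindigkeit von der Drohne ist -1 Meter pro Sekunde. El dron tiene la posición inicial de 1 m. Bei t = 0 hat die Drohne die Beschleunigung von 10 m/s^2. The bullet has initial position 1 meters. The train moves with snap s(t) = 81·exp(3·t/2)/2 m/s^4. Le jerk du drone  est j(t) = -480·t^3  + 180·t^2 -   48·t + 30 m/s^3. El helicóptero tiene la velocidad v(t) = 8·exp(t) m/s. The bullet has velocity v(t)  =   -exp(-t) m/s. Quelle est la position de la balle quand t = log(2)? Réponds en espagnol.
Necesitamos integrar nuestra ecuación de la velocidad v(t) = -exp(-t) 1 vez. La antiderivada de la velocidad, con x(0) = 1, da la posición: x(t) = exp(-t). De la ecuación de la posición x(t) = exp(-t), sustituimos t = log(2) para obtener x = 1/2.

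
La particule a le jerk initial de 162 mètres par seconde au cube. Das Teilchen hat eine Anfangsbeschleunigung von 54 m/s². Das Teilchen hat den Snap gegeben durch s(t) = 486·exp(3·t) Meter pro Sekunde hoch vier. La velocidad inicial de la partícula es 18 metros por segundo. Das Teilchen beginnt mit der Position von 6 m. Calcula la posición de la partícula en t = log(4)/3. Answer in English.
To solve this, we need to take 4 antiderivatives of our snap equation s(t) = 486·exp(3·t). Finding the antiderivative of s(t) and using j(0) = 162: j(t) = 162·exp(3·t). Taking ∫j(t)dt and applying a(0) = 54, we find a(t) = 54·exp(3·t). Integrating acceleration and using the initial condition v(0) = 18, we get v(t) = 18·exp(3·t). The antiderivative of velocity is position. Using x(0) = 6, we get x(t) = 6·exp(3·t). We have position x(t) = 6·exp(3·t). Substituting t = log(4)/3: x(log(4)/3) = 24.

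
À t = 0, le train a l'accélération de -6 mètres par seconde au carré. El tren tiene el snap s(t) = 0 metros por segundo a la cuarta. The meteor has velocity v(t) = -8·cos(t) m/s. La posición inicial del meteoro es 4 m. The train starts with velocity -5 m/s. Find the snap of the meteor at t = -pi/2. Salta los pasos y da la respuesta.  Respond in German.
Bei t = -pi/2, s = 8.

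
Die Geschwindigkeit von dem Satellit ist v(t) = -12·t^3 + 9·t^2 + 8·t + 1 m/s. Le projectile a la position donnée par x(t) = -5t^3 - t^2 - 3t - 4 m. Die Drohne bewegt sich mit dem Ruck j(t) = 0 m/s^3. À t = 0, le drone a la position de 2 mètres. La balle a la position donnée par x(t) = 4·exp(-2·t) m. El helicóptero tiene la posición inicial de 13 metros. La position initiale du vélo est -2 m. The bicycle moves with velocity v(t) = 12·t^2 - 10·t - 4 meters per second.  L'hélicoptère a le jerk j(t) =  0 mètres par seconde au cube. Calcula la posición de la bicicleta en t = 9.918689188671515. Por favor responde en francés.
Nous devons intégrer notre équation de la vitesse v(t) = 12·t^2 - 10·t - 4 1 fois. En intégrant la vitesse et en utilisant la condition initiale x(0) = -2, nous obtenons x(t) = 4·t^3 - 5·t^2 - 4·t - 2. De l'équation de la position x(t) = 4·t^3 - 5·t^2 - 4·t - 2, nous substituons t = 9.918689188671515 pour obtenir x = 3369.64151697964.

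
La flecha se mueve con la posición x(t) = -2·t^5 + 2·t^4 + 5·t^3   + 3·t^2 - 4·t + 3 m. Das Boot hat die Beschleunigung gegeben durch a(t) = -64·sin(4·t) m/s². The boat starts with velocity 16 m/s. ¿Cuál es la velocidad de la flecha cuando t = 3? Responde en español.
Para resolver esto, necesitamos tomar 1 derivada de nuestra ecuación de la posición x(t) = -2·t^5 + 2·t^4 + 5·t^3 + 3·t^2 - 4·t + 3. Derivando la posición, obtenemos la velocidad: v(t) = -10·t^4 + 8·t^3 + 15·t^2 + 6·t - 4. Usando v(t) = -10·t^4 + 8·t^3 + 15·t^2 + 6·t - 4 y sustituyendo t = 3, encontramos v = -445.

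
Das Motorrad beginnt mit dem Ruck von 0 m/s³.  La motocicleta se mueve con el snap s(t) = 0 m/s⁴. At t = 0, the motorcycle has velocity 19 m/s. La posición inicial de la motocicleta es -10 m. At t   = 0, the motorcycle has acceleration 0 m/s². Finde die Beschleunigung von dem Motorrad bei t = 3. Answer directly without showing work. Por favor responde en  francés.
À t = 3, a = 0.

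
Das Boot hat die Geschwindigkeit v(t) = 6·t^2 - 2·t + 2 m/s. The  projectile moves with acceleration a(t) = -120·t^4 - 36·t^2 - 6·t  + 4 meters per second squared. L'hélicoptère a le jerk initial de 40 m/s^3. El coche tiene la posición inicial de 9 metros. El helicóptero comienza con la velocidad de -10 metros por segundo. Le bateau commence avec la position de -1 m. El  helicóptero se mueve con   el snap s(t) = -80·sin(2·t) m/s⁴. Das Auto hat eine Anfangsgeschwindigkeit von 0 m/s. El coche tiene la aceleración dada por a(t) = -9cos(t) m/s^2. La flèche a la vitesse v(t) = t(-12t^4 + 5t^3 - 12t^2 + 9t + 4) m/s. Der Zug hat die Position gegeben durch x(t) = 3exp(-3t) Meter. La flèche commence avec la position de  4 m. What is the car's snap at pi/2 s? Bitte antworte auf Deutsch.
Um dies zu lösen, müssen wir 2 Ableitungen unserer Gleichung für die Beschleunigung a(t) = -9·cos(t) nehmen. Die Ableitung von der Beschleunigung ergibt den Ruck: j(t) = 9·sin(t). Durch Ableiten von dem Ruck erhalten wir den Snap: s(t) = 9·cos(t). Wir haben den Snap s(t) = 9·cos(t). Durch Einsetzen von t = pi/2: s(pi/2) = 0.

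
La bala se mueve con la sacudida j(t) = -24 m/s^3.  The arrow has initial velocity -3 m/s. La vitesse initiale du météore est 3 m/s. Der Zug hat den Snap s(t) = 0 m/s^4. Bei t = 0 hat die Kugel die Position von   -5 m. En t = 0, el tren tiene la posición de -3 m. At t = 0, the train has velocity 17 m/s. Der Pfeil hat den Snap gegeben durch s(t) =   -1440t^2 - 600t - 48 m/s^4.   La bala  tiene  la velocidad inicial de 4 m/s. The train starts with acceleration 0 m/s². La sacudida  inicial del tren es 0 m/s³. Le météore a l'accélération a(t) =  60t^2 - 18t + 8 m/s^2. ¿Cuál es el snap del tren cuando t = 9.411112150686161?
Usando s(t) = 0 y sustituyendo t = 9.411112150686161, encontramos s = 0.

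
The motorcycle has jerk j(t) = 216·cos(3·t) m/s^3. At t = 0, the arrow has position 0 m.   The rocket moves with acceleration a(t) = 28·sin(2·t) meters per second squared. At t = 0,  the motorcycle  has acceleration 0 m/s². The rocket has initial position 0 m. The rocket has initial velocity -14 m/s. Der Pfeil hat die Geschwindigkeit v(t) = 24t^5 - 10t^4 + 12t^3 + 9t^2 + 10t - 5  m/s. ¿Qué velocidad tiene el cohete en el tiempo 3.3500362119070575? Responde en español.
Debemos encontrar la integral de nuestra ecuación de la aceleración a(t) = 28·sin(2·t) 1 vez. Integrando la aceleración y usando la condición inicial v(0) = -14, obtenemos v(t) = -14·cos(2·t). Usando v(t) = -14·cos(2·t) y sustituyendo t = 3.3500362119070575, encontramos v = -12.8009535508664.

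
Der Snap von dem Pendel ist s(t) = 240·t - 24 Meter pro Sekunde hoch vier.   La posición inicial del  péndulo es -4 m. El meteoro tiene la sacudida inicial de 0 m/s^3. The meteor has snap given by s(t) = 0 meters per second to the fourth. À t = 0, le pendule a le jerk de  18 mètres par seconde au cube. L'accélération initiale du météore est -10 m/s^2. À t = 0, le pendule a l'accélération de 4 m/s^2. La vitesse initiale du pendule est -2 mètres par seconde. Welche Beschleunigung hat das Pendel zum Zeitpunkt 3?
Wir müssen unsere Gleichung für den Snap s(t) = 240·t - 24 2-mal integrieren. Das Integral von dem Snap, mit j(0) = 18, ergibt den Ruck: j(t) = 120·t^2 - 24·t + 18. Durch Integration von dem Ruck und Verwendung der Anfangsbedingung a(0) = 4, erhalten wir a(t) = 40·t^3 - 12·t^2 + 18·t + 4. Wir haben die Beschleunigung a(t) = 40·t^3 - 12·t^2 + 18·t + 4. Durch Einsetzen von t = 3: a(3) = 1030.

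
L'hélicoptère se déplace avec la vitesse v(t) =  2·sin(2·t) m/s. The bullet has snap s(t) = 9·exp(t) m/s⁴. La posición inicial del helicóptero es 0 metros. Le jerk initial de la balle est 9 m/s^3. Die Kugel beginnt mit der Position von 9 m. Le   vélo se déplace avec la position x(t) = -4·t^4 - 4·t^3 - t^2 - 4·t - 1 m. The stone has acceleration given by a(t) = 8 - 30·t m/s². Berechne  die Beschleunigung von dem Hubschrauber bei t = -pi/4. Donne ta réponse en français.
En partant de la vitesse v(t) = 2·sin(2·t), nous prenons 1 dérivée. En prenant d/dt de v(t), nous trouvons a(t) = 4·cos(2·t). En utilisant a(t) = 4·cos(2·t) et en substituant t = -pi/4, nous trouvons a = 0.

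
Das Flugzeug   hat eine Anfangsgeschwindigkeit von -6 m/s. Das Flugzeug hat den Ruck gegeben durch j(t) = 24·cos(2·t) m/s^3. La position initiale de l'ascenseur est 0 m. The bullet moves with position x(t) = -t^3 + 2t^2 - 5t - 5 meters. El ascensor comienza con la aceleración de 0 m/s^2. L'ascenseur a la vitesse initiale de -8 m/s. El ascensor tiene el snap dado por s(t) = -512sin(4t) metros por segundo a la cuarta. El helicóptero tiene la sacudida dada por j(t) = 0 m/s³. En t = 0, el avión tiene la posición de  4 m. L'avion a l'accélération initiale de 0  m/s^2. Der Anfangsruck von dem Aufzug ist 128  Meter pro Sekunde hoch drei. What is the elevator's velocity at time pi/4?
We need to integrate our snap equation s(t) = -512·sin(4·t) 3 times. Taking ∫s(t)dt and applying j(0) = 128, we find j(t) = 128·cos(4·t). Integrating jerk and using the initial condition a(0) = 0, we get a(t) = 32·sin(4·t). Integrating acceleration and using the initial condition v(0) = -8, we get v(t) = -8·cos(4·t). Using v(t) = -8·cos(4·t) and substituting t = pi/4, we find v = 8.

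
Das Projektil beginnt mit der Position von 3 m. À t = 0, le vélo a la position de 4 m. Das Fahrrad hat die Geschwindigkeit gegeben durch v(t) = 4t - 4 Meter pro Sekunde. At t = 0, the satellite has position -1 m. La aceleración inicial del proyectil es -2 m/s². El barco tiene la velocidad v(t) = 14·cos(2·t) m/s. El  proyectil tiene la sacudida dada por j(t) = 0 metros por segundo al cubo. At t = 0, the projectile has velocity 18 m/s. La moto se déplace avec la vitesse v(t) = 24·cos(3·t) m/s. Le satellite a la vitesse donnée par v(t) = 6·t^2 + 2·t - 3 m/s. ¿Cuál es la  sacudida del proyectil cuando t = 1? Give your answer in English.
We have jerk j(t) = 0. Substituting t = 1: j(1) = 0.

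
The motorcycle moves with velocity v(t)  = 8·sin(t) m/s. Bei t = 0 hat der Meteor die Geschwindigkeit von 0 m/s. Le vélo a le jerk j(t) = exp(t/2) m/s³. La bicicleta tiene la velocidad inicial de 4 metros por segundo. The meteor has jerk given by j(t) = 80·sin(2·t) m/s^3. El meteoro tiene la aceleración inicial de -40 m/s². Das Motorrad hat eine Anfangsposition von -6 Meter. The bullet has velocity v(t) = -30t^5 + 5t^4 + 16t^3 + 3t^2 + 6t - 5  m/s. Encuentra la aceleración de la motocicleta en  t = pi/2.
Para resolver esto, necesitamos tomar 1 derivada de nuestra ecuación de la velocidad v(t) = 8·sin(t). Tomando d/dt de v(t), encontramos a(t) = 8·cos(t). Usando a(t) = 8·cos(t) y sustituyendo t = pi/2, encontramos a = 0.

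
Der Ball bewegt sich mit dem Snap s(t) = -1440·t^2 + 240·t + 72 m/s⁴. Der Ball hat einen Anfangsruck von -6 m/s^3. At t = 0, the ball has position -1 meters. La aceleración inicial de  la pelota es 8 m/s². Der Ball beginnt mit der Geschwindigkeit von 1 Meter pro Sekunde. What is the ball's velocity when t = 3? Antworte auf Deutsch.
Um dies zu lösen, müssen wir 3 Stammfunktionen unserer Gleichung für den Snap s(t) = -1440·t^2 + 240·t + 72 finden. Das Integral von dem Snap, mit j(0) = -6, ergibt den Ruck: j(t) = -480·t^3 + 120·t^2 + 72·t - 6. Durch Integration von dem Ruck und Verwendung der Anfangsbedingung a(0) = 8, erhalten wir a(t) = -120·t^4 + 40·t^3 + 36·t^2 - 6·t + 8. Das Integral von der Beschleunigung ist die Geschwindigkeit. Mit v(0) = 1 erhalten wir v(t) = -24·t^5 + 10·t^4 + 12·t^3 - 3·t^2 + 8·t + 1. Aus der Gleichung für die Geschwindigkeit v(t) = -24·t^5 + 10·t^4 + 12·t^3 - 3·t^2 + 8·t + 1, setzen wir t = 3 ein und erhalten v = -4700.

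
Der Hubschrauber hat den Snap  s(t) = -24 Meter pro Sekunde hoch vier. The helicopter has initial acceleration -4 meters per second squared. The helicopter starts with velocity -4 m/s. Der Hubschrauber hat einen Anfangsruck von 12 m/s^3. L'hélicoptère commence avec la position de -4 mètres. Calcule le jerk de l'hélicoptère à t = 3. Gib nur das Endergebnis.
j(3) = -60.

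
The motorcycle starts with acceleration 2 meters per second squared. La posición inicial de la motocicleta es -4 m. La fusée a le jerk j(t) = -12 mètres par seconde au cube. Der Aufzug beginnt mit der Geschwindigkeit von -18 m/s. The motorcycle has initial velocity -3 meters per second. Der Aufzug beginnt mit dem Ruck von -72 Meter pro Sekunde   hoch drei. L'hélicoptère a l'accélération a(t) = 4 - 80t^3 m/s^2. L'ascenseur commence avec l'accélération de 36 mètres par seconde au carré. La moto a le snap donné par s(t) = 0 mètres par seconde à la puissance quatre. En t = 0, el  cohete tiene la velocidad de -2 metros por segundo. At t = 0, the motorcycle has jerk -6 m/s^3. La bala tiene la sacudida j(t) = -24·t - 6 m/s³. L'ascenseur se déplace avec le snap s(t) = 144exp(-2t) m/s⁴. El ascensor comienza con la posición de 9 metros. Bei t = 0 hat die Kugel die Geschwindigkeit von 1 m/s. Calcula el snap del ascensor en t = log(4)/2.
De la ecuación del snap s(t) = 144·exp(-2·t), sustituimos t = log(4)/2 para obtener s = 36.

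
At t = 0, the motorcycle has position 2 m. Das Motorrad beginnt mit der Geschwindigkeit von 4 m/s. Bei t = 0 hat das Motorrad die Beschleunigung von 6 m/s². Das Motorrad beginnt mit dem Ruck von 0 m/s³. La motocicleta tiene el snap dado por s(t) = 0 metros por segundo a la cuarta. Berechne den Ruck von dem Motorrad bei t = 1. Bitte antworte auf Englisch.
We need to integrate our snap equation s(t) = 0 1 time. The integral of snap is jerk. Using j(0) = 0, we get j(t) = 0. From the given jerk equation j(t) = 0, we substitute t = 1 to get j = 0.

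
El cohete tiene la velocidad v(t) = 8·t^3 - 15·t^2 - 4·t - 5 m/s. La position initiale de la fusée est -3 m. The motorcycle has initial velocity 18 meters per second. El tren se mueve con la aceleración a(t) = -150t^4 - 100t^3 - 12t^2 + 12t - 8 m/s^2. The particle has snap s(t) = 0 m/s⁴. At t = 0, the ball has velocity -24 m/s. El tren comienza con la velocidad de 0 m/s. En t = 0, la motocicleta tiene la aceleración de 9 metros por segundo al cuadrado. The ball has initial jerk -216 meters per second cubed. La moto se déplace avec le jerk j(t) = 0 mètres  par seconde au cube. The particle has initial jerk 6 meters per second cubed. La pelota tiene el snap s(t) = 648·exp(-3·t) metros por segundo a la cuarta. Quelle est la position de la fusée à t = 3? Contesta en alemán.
Ausgehend von der Geschwindigkeit v(t) = 8·t^3 - 15·t^2 - 4·t - 5, nehmen wir 1 Integral. Mit ∫v(t)dt und Anwendung von x(0) = -3, finden wir x(t) = 2·t^4 - 5·t^3 - 2·t^2 - 5·t - 3. Aus der Gleichung für die Position x(t) = 2·t^4 - 5·t^3 - 2·t^2 - 5·t - 3, setzen wir t = 3 ein und erhalten x = -9.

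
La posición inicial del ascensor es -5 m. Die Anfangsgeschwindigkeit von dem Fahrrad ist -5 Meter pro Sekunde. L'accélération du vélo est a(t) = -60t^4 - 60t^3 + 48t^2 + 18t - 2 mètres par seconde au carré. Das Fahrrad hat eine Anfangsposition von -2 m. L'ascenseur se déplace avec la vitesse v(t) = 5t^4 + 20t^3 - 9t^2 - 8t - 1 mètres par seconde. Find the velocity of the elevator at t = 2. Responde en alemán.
Wir haben die Geschwindigkeit v(t) = 5·t^4 + 20·t^3 - 9·t^2 - 8·t - 1. Durch Einsetzen von t = 2: v(2) = 187.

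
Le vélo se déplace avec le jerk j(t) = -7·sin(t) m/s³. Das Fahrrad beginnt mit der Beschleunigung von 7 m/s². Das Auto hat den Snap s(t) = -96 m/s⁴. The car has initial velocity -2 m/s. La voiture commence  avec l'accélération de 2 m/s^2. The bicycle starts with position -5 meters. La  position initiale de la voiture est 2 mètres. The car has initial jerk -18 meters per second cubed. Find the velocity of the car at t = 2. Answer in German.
Wir müssen unsere Gleichung für den Snap s(t) = -96 3-mal integrieren. Durch Integration von dem Snap und Verwendung der Anfangsbedingung j(0) = -18, erhalten wir j(t) = -96·t - 18. Das Integral von dem Ruck, mit a(0) = 2, ergibt die Beschleunigung: a(t) = -48·t^2 - 18·t + 2. Durch Integration von der Beschleunigung und Verwendung der Anfangsbedingung v(0) = -2, erhalten wir v(t) = -16·t^3 - 9·t^2 + 2·t - 2. Wir haben die Geschwindigkeit v(t) = -16·t^3 - 9·t^2 + 2·t - 2. Durch Einsetzen von t = 2: v(2) = -162.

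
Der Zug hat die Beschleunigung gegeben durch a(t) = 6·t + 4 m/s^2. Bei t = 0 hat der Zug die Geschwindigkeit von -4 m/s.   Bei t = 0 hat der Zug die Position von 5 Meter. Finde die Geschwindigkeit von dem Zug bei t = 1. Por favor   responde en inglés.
To solve this, we need to take 1 integral of our acceleration equation a(t) = 6·t + 4. Finding the antiderivative of a(t) and using v(0) = -4: v(t) = 3·t^2 + 4·t - 4. We have velocity v(t) = 3·t^2 + 4·t - 4. Substituting t = 1: v(1) = 3.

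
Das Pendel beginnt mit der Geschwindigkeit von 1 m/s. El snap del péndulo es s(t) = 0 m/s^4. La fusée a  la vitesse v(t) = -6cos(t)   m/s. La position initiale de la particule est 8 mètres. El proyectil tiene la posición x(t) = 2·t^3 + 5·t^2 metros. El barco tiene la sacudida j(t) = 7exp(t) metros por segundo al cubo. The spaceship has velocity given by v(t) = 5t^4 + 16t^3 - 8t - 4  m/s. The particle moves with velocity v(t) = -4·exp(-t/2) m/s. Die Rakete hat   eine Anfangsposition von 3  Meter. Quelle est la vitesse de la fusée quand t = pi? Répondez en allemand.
Wir haben die Geschwindigkeit v(t) = -6·cos(t). Durch Einsetzen von t = pi: v(pi) = 6.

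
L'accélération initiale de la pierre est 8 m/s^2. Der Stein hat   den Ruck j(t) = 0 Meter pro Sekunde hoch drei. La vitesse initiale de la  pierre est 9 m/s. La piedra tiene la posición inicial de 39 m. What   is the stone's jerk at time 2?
From the given jerk equation j(t) = 0, we substitute t = 2 to get j = 0.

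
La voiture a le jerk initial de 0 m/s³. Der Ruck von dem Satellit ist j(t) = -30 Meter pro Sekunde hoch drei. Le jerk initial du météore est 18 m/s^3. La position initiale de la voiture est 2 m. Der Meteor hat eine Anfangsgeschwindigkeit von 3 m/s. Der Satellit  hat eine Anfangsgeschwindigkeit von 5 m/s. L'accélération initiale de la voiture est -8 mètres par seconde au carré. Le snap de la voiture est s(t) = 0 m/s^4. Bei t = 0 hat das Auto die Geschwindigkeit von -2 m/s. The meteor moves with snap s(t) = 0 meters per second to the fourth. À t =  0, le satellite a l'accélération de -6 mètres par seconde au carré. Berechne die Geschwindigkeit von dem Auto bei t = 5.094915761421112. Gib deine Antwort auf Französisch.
En partant du snap s(t) = 0, nous prenons 3 intégrales. L'intégrale du snap, avec j(0) = 0, donne le jerk: j(t) = 0. La primitive du jerk, avec a(0) = -8, donne l'accélération: a(t) = -8. En intégrant l'accélération et en utilisant la condition initiale v(0) = -2, nous obtenons v(t) = -8·t - 2. En utilisant v(t) = -8·t - 2 et en substituant t = 5.094915761421112, nous trouvons v = -42.7593260913689.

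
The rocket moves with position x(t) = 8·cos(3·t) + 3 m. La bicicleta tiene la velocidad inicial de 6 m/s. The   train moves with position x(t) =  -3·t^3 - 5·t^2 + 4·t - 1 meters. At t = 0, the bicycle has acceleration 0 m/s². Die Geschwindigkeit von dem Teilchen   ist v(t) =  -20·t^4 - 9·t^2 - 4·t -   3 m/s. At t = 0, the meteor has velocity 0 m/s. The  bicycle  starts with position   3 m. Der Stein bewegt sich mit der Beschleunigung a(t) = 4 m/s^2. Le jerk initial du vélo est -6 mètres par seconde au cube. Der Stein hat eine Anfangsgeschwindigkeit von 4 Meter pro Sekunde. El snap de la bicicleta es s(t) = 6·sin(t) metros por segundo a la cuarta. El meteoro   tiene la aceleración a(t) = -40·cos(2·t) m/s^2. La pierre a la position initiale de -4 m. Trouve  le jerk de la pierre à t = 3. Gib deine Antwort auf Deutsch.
Wir müssen unsere Gleichung für die Beschleunigung a(t) = 4 1-mal ableiten. Die Ableitung von der Beschleunigung ergibt den Ruck: j(t) = 0. Wir haben den Ruck j(t) = 0. Durch Einsetzen von t = 3: j(3) = 0.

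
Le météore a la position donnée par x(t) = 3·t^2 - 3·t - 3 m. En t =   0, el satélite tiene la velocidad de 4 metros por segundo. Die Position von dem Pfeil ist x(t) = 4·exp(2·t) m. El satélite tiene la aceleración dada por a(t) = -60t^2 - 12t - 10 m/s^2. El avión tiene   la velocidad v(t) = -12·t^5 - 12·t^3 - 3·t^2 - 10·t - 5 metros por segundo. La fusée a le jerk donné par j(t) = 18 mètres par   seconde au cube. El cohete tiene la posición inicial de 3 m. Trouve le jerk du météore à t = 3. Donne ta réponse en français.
Pour résoudre ceci, nous devons prendre 3 dérivées de notre équation de la position x(t) = 3·t^2 - 3·t - 3. La dérivée de la position donne la vitesse: v(t) = 6·t - 3. La dérivée de la vitesse donne l'accélération: a(t) = 6. La dérivée de l'accélération donne le jerk: j(t) = 0. De l'équation du jerk j(t) = 0, nous substituons t = 3 pour obtenir j = 0.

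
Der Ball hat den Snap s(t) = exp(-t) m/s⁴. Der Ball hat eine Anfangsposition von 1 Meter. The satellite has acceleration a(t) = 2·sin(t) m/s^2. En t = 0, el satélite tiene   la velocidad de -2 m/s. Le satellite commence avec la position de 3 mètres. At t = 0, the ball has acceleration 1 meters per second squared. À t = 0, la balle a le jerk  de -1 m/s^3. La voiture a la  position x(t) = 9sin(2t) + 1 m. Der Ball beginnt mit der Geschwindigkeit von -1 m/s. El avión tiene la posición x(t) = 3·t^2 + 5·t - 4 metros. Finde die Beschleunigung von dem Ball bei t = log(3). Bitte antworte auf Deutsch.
Wir müssen unsere Gleichung für den Snap s(t) = exp(-t) 2-mal integrieren. Das Integral von dem Snap ist der Ruck. Mit j(0) = -1 erhalten wir j(t) = -exp(-t). Durch Integration von dem Ruck und Verwendung der Anfangsbedingung a(0) = 1, erhalten wir a(t) = exp(-t). Wir haben die Beschleunigung a(t) = exp(-t). Durch Einsetzen von t = log(3): a(log(3)) = 1/3.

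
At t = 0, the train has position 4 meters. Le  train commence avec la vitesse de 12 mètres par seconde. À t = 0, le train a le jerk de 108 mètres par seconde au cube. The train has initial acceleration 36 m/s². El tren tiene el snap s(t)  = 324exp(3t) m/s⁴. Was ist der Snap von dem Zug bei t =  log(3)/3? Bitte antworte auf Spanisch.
Tenemos el snap s(t) = 324·exp(3·t). Sustituyendo t = log(3)/3: s(log(3)/3) = 972.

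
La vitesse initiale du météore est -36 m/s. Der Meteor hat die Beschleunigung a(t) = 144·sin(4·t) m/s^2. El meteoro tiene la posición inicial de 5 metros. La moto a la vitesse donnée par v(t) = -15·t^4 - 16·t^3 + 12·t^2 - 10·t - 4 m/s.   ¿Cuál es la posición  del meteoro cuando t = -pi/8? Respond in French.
Pour résoudre ceci, nous devons prendre 2 primitives de notre équation de l'accélération a(t) = 144·sin(4·t). La primitive de l'accélération, avec v(0) = -36, donne la vitesse: v(t) = -36·cos(4·t). En intégrant la vitesse et en utilisant la condition initiale x(0) = 5, nous obtenons x(t) = 5 - 9·sin(4·t). De l'équation de la position x(t) = 5 - 9·sin(4·t), nous substituons t = -pi/8 pour obtenir x = 14.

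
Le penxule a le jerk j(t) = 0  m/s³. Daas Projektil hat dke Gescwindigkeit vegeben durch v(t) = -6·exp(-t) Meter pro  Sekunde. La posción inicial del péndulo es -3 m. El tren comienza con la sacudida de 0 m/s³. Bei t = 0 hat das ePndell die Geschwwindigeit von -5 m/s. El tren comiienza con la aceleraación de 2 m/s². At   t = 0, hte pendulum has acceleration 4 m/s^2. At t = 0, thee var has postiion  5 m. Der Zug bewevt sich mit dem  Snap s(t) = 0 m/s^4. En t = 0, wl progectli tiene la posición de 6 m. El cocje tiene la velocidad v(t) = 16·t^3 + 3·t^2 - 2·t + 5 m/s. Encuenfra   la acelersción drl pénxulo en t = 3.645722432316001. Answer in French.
En partant du jerk j(t) = 0, nous prenons 1 intégrale. L'intégrale du jerk, avec a(0) = 4, donne l'accélération: a(t) = 4. En utilisant a(t) = 4 et en substituant t = 3.645722432316001, nous trouvons a = 4.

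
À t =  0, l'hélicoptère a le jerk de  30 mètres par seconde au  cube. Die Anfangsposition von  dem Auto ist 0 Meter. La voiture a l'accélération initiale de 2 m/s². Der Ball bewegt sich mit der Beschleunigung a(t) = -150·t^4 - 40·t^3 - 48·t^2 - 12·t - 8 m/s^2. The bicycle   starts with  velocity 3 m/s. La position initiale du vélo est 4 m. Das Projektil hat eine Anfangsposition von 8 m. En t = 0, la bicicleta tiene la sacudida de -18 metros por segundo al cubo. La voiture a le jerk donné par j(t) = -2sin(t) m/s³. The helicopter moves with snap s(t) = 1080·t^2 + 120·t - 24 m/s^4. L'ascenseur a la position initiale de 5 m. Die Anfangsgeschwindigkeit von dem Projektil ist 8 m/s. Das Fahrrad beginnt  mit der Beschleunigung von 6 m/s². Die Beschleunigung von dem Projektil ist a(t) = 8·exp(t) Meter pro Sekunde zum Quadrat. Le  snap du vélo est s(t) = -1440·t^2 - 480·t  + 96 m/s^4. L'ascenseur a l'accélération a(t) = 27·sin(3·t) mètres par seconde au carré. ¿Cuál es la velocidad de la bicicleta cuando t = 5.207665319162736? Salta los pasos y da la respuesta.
La respuesta es -104583.291485860.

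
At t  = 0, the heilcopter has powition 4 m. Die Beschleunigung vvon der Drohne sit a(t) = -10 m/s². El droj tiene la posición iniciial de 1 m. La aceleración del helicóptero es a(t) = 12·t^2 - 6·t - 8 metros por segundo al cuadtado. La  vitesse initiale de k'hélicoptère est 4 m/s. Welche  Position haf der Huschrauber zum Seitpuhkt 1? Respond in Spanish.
Necesitamos integrar nuestra ecuación de la aceleración a(t) = 12·t^2 - 6·t - 8 2 veces. Tomando ∫a(t)dt y aplicando v(0) = 4, encontramos v(t) = 4·t^3 - 3·t^2 - 8·t + 4. Integrando la velocidad y usando la condición inicial x(0) = 4, obtenemos x(t) = t^4 - t^3 - 4·t^2 + 4·t + 4. Usando x(t) = t^4 - t^3 - 4·t^2 + 4·t + 4 y sustituyendo t = 1, encontramos x = 4.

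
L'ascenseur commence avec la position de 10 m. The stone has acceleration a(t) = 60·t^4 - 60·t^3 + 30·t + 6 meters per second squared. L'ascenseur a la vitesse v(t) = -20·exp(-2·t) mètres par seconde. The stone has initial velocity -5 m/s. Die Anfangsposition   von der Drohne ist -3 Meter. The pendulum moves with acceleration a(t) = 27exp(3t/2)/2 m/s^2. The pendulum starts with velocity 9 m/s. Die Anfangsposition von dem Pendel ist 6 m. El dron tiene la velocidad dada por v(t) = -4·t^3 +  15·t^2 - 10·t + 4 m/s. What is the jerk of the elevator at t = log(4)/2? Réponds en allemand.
Um dies zu lösen, müssen wir 2 Ableitungen unserer Gleichung für die Geschwindigkeit v(t) = -20·exp(-2·t) nehmen. Durch Ableiten von der Geschwindigkeit erhalten wir die Beschleunigung: a(t) = 40·exp(-2·t). Durch Ableiten von der Beschleunigung erhalten wir den Ruck: j(t) = -80·exp(-2·t). Wir haben den Ruck j(t) = -80·exp(-2·t). Durch Einsetzen von t = log(4)/2: j(log(4)/2) = -20.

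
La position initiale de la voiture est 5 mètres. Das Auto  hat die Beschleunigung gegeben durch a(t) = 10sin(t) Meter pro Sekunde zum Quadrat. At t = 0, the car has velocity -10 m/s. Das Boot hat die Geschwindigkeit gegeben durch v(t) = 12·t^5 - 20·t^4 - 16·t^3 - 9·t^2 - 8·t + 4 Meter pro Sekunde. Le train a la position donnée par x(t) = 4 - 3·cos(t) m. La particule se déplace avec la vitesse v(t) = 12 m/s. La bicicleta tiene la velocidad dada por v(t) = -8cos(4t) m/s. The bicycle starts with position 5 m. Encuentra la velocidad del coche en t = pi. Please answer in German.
Um dies zu lösen, müssen wir 1 Integral unserer Gleichung für die Beschleunigung a(t) = 10·sin(t) finden. Durch Integration von der Beschleunigung und Verwendung der Anfangsbedingung v(0) = -10, erhalten wir v(t) = -10·cos(t). Aus der Gleichung für die Geschwindigkeit v(t) = -10·cos(t), setzen wir t = pi ein und erhalten v = 10.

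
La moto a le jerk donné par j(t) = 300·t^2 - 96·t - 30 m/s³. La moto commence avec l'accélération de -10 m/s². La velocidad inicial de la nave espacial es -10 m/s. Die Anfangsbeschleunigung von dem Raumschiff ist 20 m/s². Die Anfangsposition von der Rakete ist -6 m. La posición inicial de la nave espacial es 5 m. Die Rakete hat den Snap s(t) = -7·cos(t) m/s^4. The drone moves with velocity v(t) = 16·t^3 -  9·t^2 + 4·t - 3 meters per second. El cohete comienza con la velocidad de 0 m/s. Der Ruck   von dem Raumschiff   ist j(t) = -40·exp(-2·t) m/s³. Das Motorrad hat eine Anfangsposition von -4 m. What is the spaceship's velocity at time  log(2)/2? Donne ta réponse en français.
Pour résoudre ceci, nous devons prendre 2 intégrales de notre équation du jerk j(t) = -40·exp(-2·t). En intégrant le jerk et en utilisant la condition initiale a(0) = 20, nous obtenons a(t) = 20·exp(-2·t). L'intégrale de l'accélération, avec v(0) = -10, donne la vitesse: v(t) = -10·exp(-2·t). En utilisant v(t) = -10·exp(-2·t) et en substituant t = log(2)/2, nous trouvons v = -5.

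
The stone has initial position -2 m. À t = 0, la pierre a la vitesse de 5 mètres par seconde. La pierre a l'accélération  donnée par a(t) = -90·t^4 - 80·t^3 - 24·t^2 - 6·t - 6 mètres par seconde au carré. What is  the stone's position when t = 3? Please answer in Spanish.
Necesitamos integrar nuestra ecuación de la aceleración a(t) = -90·t^4 - 80·t^3 - 24·t^2 - 6·t - 6 2 veces. La integral de la aceleración, con v(0) = 5, da la velocidad: v(t) = -18·t^5 - 20·t^4 - 8·t^3 - 3·t^2 - 6·t + 5. La integral de la velocidad, con x(0) = -2, da la posición: x(t) = -3·t^6 - 4·t^5 - 2·t^4 - t^3 - 3·t^2 + 5·t - 2. Tenemos la posición x(t) = -3·t^6 - 4·t^5 - 2·t^4 - t^3 - 3·t^2 + 5·t - 2. Sustituyendo t = 3: x(3) = -3362.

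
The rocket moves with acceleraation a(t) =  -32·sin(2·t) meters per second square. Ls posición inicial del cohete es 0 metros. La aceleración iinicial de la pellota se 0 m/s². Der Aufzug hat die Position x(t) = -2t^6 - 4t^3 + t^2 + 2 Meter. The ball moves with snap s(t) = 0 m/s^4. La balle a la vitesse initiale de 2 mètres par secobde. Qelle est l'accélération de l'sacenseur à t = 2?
Nous devons dériver notre équation de la position x(t) = -2·t^6 - 4·t^3 + t^2 + 2 2 fois. En dérivant la position, nous obtenons la vitesse: v(t) = -12·t^5 - 12·t^2 + 2·t. En prenant d/dt de v(t), nous trouvons a(t) = -60·t^4 - 24·t + 2. Nous avons l'accélération a(t) = -60·t^4 - 24·t + 2. En substituant t = 2: a(2) = -1006.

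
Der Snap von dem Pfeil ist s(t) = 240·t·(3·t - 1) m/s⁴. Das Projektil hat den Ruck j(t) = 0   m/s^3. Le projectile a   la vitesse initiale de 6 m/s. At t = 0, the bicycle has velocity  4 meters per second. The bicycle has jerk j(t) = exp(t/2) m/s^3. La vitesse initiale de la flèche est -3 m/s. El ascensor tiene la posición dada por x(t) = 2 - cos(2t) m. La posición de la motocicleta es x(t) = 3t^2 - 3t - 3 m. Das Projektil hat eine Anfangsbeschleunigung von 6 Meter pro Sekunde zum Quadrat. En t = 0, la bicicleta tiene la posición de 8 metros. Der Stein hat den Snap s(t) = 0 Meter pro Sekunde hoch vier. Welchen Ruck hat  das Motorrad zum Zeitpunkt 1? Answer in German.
Wir müssen unsere Gleichung für die Position x(t) = 3·t^2 - 3·t - 3 3-mal ableiten. Mit d/dt von x(t) finden wir v(t) = 6·t - 3. Mit d/dt von v(t) finden wir a(t) = 6. Die Ableitung von der Beschleunigung ergibt den Ruck: j(t) = 0. Mit j(t) = 0 und Einsetzen von t = 1, finden wir j = 0.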